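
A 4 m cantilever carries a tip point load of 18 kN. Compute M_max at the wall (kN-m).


For a cantilever with a point load at the free end:
M_max = P * L = 18 * 4 = 72 kN-m

72 kN-m


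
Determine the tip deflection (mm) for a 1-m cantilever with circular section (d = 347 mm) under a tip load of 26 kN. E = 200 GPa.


I = pi * d^4 / 64 = pi * 347^4 / 64 = 711684976.18 mm^4
L = 1000.0 mm, P = 26000.0 N, E = 200000.0 MPa
delta = P * L^3 / (3 * E * I)
= 26000.0 * 1000.0^3 / (3 * 200000.0 * 711684976.18)
= 0.0609 mm

0.0609 mm


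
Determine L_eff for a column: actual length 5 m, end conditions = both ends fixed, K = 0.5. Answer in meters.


L_eff = K * L
= 0.5 * 5
= 2.5 m

2.5 m


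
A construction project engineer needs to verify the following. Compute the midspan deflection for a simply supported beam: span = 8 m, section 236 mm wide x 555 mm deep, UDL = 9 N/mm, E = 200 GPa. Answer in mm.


I = 236 * 555^3 / 12 = 3362092875.0 mm^4
L = 8000.0 mm, w = 9 N/mm, E = 200000.0 MPa
delta = 5 * w * L^4 / (384 * E * I)
= 5 * 9 * 8000.0^4 / (384 * 200000.0 * 3362092875.0)
= 0.7138 mm

0.7138 mm


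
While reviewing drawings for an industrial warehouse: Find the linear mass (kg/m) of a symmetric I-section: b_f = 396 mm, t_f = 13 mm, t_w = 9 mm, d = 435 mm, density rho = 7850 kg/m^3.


A_flanges = 2 * 396 * 13 = 10296 mm^2
A_web = (435 - 2 * 13) * 9 = 3681 mm^2
A_total = 10296 + 3681 = 13977 mm^2 = 0.013977 m^2
Weight = rho * A = 7850 * 0.013977 = 109.7194 kg/m

109.7194 kg/m


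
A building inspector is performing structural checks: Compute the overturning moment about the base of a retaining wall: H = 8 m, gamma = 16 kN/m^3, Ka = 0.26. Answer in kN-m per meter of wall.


Pa = 0.5 * Ka * gamma * H^2
= 0.5 * 0.26 * 16 * 8^2
= 133.12 kN/m
Arm = H / 3 = 8 / 3 = 2.6667 m
Mo = Pa * arm = Pa * H / 3 = 133.12 * 8 / 3 = 354.9867 kN-m/m

354.9867 kN-m/m


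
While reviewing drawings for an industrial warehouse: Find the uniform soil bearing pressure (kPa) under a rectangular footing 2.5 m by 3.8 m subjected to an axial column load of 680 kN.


A = 2.5 * 3.8 = 9.5 m^2
q = P / A = 680 / 9.5
= 71.5789 kPa

71.5789 kPa


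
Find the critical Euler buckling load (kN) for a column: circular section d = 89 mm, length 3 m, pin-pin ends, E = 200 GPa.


I = pi * d^4 / 64 = 3079852.55 mm^4
L = 3000.0 mm
P_cr = pi^2 * E * I / L^2
= 9.8696 * 200000.0 * 3079852.55 / 3000.0^2
= 675487.25 N = 675.4873 kN

675.4873 kN


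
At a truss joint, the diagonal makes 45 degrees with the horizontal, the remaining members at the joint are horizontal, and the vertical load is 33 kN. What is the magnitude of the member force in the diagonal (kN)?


At the joint, only the diagonal has a vertical component, so vertical equilibrium gives:
F * sin(45) = 33
F = 33 / sin(45)
= 33 / 0.707107
= 46.67 kN

46.67 kN


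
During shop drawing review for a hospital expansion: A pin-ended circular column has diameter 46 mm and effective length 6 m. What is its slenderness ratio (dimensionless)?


Radius of gyration r = d / 4 = 46 / 4 = 11.5 mm
L_eff = 6000.0 mm
Slenderness ratio = L / r = 6000.0 / 11.5 = 521.74 (dimensionless)

521.74 (dimensionless)


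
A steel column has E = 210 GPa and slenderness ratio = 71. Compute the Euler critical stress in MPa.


sigma_cr = pi^2 * E / lambda^2
= 9.8696 * 210000.0 / 71^2
= 9.8696 * 210000.0 / 5041
= 411.1519 MPa

411.1519 MPa


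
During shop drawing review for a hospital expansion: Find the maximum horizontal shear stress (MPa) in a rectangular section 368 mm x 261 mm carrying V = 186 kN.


A = b * h = 368 * 261 = 96048 mm^2
V = 186 kN = 186000.0 N
tau_max = 1.5 * V / A = 1.5 * 186000.0 / 96048
= 2.9048 MPa

2.9048 MPa


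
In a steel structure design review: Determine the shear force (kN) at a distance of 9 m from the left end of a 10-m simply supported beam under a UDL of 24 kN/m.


R_A = w * L / 2 = 24 * 10 / 2 = 120.0 kN
V(x) = R_A - w * x = 120.0 - 24 * 9
= -96.0 kN

-96.0 kN


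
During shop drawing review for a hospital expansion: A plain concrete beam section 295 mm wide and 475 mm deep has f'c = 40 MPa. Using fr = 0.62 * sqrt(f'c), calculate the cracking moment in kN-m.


fr = 0.62 * sqrt(40) = 0.62 * 6.3246 = 3.9212 MPa
I = 295 * 475^3 / 12 = 2634641927.08 mm^4
y_t = 237.5 mm
M_cr = fr * I / y_t = 3.9212 * 2634641927.08 / 237.5 N-mm
= 43.499 kN-m

43.499 kN-m


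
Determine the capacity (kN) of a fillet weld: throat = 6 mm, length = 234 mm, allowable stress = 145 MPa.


Strength = throat * length * allowable stress
= 6 * 234 * 145 N
= 203580 N
= 203.58 kN

203.58 kN


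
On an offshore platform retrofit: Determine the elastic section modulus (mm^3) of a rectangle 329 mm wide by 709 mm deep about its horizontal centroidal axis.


S = b * h^2 / 6
= 329 * 709^2 / 6
= 329 * 502681 / 6
= 27563674.83 mm^3

27563674.83 mm^3


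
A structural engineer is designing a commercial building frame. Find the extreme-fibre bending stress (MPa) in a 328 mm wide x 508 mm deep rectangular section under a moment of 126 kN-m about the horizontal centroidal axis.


I = b * h^3 / 12 = 328 * 508^3 / 12 = 3583304661.33 mm^4
y = h / 2 = 508 / 2 = 254.0 mm
M = 126 kN-m = 126000000.0 N-mm
sigma = M * y / I = 126000000.0 * 254.0 / 3583304661.33
= 8.93 MPa

8.93 MPa


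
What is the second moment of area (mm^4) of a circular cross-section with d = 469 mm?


r = d / 2 = 469 / 2 = 234.5 mm
I = pi * r^4 / 4 = pi * 234.5^4 / 4
= 2374987179.41 mm^4

2374987179.41 mm^4


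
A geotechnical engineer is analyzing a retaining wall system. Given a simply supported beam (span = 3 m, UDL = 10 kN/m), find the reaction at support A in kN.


Total load = w * L = 10 * 3 = 30 kN
By symmetry, each reaction R = total / 2 = 30 / 2 = 15.0 kN

15.0 kN


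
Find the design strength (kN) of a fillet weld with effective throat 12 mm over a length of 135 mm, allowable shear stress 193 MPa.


Strength = throat * length * allowable stress
= 12 * 135 * 193 N
= 312660 N
= 312.66 kN

312.66 kN


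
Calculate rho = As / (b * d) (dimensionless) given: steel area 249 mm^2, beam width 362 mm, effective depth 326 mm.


rho = As / (b * d)
= 249 / (362 * 326)
= 249 / 118012
= 0.00211 (dimensionless)

0.00211 (dimensionless)


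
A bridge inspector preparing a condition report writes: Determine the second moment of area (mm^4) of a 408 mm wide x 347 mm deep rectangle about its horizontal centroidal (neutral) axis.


I = b * h^3 / 12
= 408 * 347^3 / 12
= 408 * 41781923 / 12
= 1420585382.0 mm^4

1420585382.0 mm^4


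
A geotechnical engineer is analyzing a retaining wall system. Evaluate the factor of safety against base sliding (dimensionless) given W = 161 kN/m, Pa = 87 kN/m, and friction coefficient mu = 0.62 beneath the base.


Resisting force = mu * W = 0.62 * 161 = 99.82 kN/m
FOS = Resisting / Driving = 99.82 / 87
= 1.1474 (dimensionless)

1.1474 (dimensionless)


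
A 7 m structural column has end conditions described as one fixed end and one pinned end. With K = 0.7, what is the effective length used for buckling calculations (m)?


L_eff = K * L
= 0.7 * 7
= 4.9 m

4.9 m


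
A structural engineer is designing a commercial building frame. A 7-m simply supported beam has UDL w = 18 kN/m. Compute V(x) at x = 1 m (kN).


R_A = w * L / 2 = 18 * 7 / 2 = 63.0 kN
V(x) = R_A - w * x = 63.0 - 18 * 1
= 45.0 kN

45.0 kN


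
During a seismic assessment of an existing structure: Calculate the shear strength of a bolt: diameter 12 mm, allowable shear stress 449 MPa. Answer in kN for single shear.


A = pi * d^2 / 4 = pi * 12^2 / 4 = 113.0973 mm^2
V = f_v * A / 1000 = 449 * 113.0973 / 1000
= 50.7807 kN

50.7807 kN


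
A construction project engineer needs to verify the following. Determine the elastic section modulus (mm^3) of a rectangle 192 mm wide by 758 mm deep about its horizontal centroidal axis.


S = b * h^2 / 6
= 192 * 758^2 / 6
= 192 * 574564 / 6
= 18386048.0 mm^3

18386048.0 mm^3


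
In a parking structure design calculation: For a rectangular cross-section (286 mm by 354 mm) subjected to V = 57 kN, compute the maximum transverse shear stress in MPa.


A = b * h = 286 * 354 = 101244 mm^2
V = 57 kN = 57000.0 N
tau_max = 1.5 * V / A = 1.5 * 57000.0 / 101244
= 0.8445 MPa

0.8445 MPa


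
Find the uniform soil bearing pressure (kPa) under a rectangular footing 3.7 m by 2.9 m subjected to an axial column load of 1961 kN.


A = 3.7 * 2.9 = 10.73 m^2
q = P / A = 1961 / 10.73
= 182.7586 kPa

182.7586 kPa


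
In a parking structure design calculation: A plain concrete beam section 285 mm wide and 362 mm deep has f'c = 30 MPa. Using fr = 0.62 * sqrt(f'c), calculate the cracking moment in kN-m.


fr = 0.62 * sqrt(30) = 0.62 * 5.4772 = 3.3959 MPa
I = 285 * 362^3 / 12 = 1126650790.0 mm^4
y_t = 181.0 mm
M_cr = fr * I / y_t = 3.3959 * 1126650790.0 / 181.0 N-mm
= 21.138 kN-m

21.138 kN-m


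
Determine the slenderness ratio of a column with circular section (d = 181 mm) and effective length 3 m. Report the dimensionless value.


Radius of gyration r = d / 4 = 181 / 4 = 45.25 mm
L_eff = 3000.0 mm
Slenderness ratio = L / r = 3000.0 / 45.25 = 66.3 (dimensionless)

66.3 (dimensionless)


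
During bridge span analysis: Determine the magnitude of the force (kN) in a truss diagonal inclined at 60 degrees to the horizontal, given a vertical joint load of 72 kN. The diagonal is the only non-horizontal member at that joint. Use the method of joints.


At the joint, only the diagonal has a vertical component, so vertical equilibrium gives:
F * sin(60) = 72
F = 72 / sin(60)
= 72 / 0.866025
= 83.14 kN

83.14 kN


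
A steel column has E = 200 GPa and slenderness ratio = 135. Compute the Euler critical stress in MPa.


sigma_cr = pi^2 * E / lambda^2
= 9.8696 * 200000.0 / 135^2
= 9.8696 * 200000.0 / 18225
= 108.3084 MPa

108.3084 MPa


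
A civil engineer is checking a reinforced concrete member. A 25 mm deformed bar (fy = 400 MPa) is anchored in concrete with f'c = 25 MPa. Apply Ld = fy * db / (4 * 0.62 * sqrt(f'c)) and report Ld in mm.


Ld = (fy * db) / (4 * 0.62 * sqrt(f'c))
= (400 * 25) / (4 * 0.62 * sqrt(25))
= 10000 / 12.4
= 806.45 mm

806.45 mm


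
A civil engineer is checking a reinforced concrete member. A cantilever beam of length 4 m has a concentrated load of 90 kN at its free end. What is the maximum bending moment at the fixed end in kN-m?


For a cantilever with a point load at the free end:
M_max = P * L = 90 * 4 = 360 kN-m

360 kN-m


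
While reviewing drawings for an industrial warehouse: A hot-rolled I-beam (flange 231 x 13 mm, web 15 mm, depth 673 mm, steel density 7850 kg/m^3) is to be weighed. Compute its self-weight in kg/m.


A_flanges = 2 * 231 * 13 = 6006 mm^2
A_web = (673 - 2 * 13) * 15 = 9705 mm^2
A_total = 6006 + 9705 = 15711 mm^2 = 0.015711 m^2
Weight = rho * A = 7850 * 0.015711 = 123.3314 kg/m

123.3314 kg/m


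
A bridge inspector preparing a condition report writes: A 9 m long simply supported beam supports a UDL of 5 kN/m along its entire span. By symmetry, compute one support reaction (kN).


Total load = w * L = 5 * 9 = 45 kN
By symmetry, each reaction R = total / 2 = 45 / 2 = 22.5 kN

22.5 kN


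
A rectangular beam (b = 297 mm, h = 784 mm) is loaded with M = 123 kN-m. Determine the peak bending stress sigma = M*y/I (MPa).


I = b * h^3 / 12 = 297 * 784^3 / 12 = 11926785024.0 mm^4
y = h / 2 = 784 / 2 = 392.0 mm
M = 123 kN-m = 123000000.0 N-mm
sigma = M * y / I = 123000000.0 * 392.0 / 11926785024.0
= 4.04 MPa

4.04 MPa


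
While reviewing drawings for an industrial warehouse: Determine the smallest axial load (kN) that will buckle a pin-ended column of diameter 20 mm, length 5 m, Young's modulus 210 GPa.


I = pi * d^4 / 64 = 7853.98 mm^4
L = 5000.0 mm
P_cr = pi^2 * E * I / L^2
= 9.8696 * 210000.0 * 7853.98 / 5000.0^2
= 651.13 N = 0.6511 kN

0.6511 kN


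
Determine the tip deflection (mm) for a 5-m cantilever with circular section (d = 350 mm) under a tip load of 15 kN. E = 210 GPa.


I = pi * d^4 / 64 = pi * 350^4 / 64 = 736617574.34 mm^4
L = 5000.0 mm, P = 15000.0 N, E = 210000.0 MPa
delta = P * L^3 / (3 * E * I)
= 15000.0 * 5000.0^3 / (3 * 210000.0 * 736617574.34)
= 4.0403 mm

4.0403 mm


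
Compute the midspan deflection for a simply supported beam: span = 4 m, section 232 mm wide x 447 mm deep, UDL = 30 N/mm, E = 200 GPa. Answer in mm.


I = 232 * 447^3 / 12 = 1726749378.0 mm^4
L = 4000.0 mm, w = 30 N/mm, E = 200000.0 MPa
delta = 5 * w * L^4 / (384 * E * I)
= 5 * 30 * 4000.0^4 / (384 * 200000.0 * 1726749378.0)
= 0.2896 mm

0.2896 mm


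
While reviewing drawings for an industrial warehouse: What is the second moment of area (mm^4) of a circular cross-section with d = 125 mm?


r = d / 2 = 125 / 2 = 62.5 mm
I = pi * r^4 / 4 = pi * 62.5^4 / 4
= 11984224.91 mm^4

11984224.91 mm^4


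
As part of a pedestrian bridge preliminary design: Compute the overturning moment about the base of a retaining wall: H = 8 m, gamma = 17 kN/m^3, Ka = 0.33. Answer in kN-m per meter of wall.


Pa = 0.5 * Ka * gamma * H^2
= 0.5 * 0.33 * 17 * 8^2
= 179.52 kN/m
Arm = H / 3 = 8 / 3 = 2.6667 m
Mo = Pa * arm = Pa * H / 3 = 179.52 * 8 / 3 = 478.72 kN-m/m

478.72 kN-m/m


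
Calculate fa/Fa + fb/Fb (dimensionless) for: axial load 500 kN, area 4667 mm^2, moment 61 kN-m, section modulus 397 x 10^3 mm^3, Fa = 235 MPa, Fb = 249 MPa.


f_a = P / A = 500000.0 / 4667 = 107.1352 MPa
f_b = M / S = 61000000.0 / 397000.0 = 153.6524 MPa
Ratio = f_a / Fa + f_b / Fb
= 107.1352 / 235 + 153.6524 / 249
= 1.073 (dimensionless)

1.073 (dimensionless)


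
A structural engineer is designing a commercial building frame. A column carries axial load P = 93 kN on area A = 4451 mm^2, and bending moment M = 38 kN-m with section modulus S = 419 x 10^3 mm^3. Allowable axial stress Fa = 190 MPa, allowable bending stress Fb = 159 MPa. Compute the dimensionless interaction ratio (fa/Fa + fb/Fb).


f_a = P / A = 93000.0 / 4451 = 20.8942 MPa
f_b = M / S = 38000000.0 / 419000.0 = 90.6921 MPa
Ratio = f_a / Fa + f_b / Fb
= 20.8942 / 190 + 90.6921 / 159
= 0.6804 (dimensionless)

0.6804 (dimensionless)


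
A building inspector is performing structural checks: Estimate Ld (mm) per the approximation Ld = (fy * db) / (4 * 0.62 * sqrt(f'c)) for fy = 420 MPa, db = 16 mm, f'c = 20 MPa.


Ld = (fy * db) / (4 * 0.62 * sqrt(f'c))
= (420 * 16) / (4 * 0.62 * sqrt(20))
= 6720 / 11.0909
= 605.9 mm

605.9 mm


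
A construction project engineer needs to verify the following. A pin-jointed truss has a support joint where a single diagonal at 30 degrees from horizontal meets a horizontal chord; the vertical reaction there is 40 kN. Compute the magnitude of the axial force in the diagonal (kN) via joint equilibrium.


At the joint, only the diagonal has a vertical component, so vertical equilibrium gives:
F * sin(30) = 40
F = 40 / sin(30)
= 40 / 0.5
= 80.0 kN

80.0 kN


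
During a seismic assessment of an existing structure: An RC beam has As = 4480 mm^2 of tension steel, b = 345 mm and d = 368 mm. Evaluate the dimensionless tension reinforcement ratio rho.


rho = As / (b * d)
= 4480 / (345 * 368)
= 4480 / 126960
= 0.035287 (dimensionless)

0.035287 (dimensionless)


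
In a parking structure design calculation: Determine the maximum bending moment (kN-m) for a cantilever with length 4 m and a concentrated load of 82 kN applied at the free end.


For a cantilever with a point load at the free end:
M_max = P * L = 82 * 4 = 328 kN-m

328 kN-m


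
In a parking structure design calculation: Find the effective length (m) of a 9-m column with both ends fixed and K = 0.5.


L_eff = K * L
= 0.5 * 9
= 4.5 m

4.5 m


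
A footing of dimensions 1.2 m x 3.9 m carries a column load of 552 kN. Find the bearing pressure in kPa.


A = 1.2 * 3.9 = 4.68 m^2
q = P / A = 552 / 4.68
= 117.9487 kPa

117.9487 kPa


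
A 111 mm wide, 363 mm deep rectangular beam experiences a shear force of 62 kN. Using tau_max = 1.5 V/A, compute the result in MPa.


A = b * h = 111 * 363 = 40293 mm^2
V = 62 kN = 62000.0 N
tau_max = 1.5 * V / A = 1.5 * 62000.0 / 40293
= 2.3081 MPa

2.3081 MPa


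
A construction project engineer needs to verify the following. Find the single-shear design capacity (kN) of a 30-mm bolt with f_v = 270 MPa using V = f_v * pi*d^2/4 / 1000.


A = pi * d^2 / 4 = pi * 30^2 / 4 = 706.8583 mm^2
V = f_v * A / 1000 = 270 * 706.8583 / 1000
= 190.8518 kN

190.8518 kN


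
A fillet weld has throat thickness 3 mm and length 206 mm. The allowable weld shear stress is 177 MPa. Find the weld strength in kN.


Strength = throat * length * allowable stress
= 3 * 206 * 177 N
= 109386 N
= 109.39 kN

109.39 kN


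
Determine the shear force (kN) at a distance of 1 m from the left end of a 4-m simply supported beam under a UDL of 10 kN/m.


R_A = w * L / 2 = 10 * 4 / 2 = 20.0 kN
V(x) = R_A - w * x = 20.0 - 10 * 1
= 10.0 kN

10.0 kN


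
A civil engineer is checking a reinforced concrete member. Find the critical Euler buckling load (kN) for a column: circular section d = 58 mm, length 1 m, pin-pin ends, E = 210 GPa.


I = pi * d^4 / 64 = 555497.2 mm^4
L = 1000.0 mm
P_cr = pi^2 * E * I / L^2
= 9.8696 * 210000.0 * 555497.2 / 1000.0^2
= 1151332.89 N = 1151.3329 kN

1151.3329 kN


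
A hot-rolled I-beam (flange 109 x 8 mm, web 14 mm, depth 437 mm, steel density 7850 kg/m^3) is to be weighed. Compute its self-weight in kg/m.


A_flanges = 2 * 109 * 8 = 1744 mm^2
A_web = (437 - 2 * 8) * 14 = 5894 mm^2
A_total = 1744 + 5894 = 7638 mm^2 = 0.007638 m^2
Weight = rho * A = 7850 * 0.007638 = 59.9583 kg/m

59.9583 kg/m


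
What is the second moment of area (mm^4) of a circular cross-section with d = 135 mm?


r = d / 2 = 135 / 2 = 67.5 mm
I = pi * r^4 / 4 = pi * 67.5^4 / 4
= 16304405.68 mm^4

16304405.68 mm^4


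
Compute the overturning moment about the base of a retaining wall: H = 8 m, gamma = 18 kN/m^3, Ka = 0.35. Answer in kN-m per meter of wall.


Pa = 0.5 * Ka * gamma * H^2
= 0.5 * 0.35 * 18 * 8^2
= 201.6 kN/m
Arm = H / 3 = 8 / 3 = 2.6667 m
Mo = Pa * arm = Pa * H / 3 = 201.6 * 8 / 3 = 537.6 kN-m/m

537.6 kN-m/m


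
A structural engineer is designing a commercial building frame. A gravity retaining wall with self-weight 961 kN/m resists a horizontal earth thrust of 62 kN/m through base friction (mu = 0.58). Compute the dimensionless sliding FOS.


Resisting force = mu * W = 0.58 * 961 = 557.38 kN/m
FOS = Resisting / Driving = 557.38 / 62
= 8.99 (dimensionless)

8.99 (dimensionless)


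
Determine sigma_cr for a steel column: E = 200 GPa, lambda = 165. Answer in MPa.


sigma_cr = pi^2 * E / lambda^2
= 9.8696 * 200000.0 / 165^2
= 9.8696 * 200000.0 / 27225
= 72.504 MPa

72.504 MPa


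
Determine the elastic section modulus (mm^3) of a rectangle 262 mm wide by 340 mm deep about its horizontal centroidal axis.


S = b * h^2 / 6
= 262 * 340^2 / 6
= 262 * 115600 / 6
= 5047866.67 mm^3

5047866.67 mm^3


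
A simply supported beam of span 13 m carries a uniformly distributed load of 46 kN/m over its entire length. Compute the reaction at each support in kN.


Total load = w * L = 46 * 13 = 598 kN
By symmetry, each reaction R = total / 2 = 598 / 2 = 299.0 kN

299.0 kN


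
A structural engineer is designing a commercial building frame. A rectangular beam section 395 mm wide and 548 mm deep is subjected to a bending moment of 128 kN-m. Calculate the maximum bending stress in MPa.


I = b * h^3 / 12 = 395 * 548^3 / 12 = 5416983653.33 mm^4
y = h / 2 = 548 / 2 = 274.0 mm
M = 128 kN-m = 128000000.0 N-mm
sigma = M * y / I = 128000000.0 * 274.0 / 5416983653.33
= 6.47 MPa

6.47 MPa


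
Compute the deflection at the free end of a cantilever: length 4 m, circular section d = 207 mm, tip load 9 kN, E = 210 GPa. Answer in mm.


I = pi * d^4 / 64 = pi * 207^4 / 64 = 90126245.71 mm^4
L = 4000.0 mm, P = 9000.0 N, E = 210000.0 MPa
delta = P * L^3 / (3 * E * I)
= 9000.0 * 4000.0^3 / (3 * 210000.0 * 90126245.71)
= 10.1445 mm

10.1445 mm


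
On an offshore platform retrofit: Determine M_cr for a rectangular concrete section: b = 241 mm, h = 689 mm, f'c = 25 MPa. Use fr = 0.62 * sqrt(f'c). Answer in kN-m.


fr = 0.62 * sqrt(25) = 0.62 * 5.0 = 3.1 MPa
I = 241 * 689^3 / 12 = 6568912277.42 mm^4
y_t = 344.5 mm
M_cr = fr * I / y_t = 3.1 * 6568912277.42 / 344.5 N-mm
= 59.1107 kN-m

59.1107 kN-m


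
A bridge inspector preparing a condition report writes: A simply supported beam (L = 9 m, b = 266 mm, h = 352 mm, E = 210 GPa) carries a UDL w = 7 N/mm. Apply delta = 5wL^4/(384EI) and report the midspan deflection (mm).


I = 266 * 352^3 / 12 = 966781610.67 mm^4
L = 9000.0 mm, w = 7 N/mm, E = 210000.0 MPa
delta = 5 * w * L^4 / (384 * E * I)
= 5 * 7 * 9000.0^4 / (384 * 210000.0 * 966781610.67)
= 2.9455 mm

2.9455 mm


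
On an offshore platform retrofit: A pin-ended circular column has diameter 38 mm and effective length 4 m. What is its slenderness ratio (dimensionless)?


Radius of gyration r = d / 4 = 38 / 4 = 9.5 mm
L_eff = 4000.0 mm
Slenderness ratio = L / r = 4000.0 / 9.5 = 421.05 (dimensionless)

421.05 (dimensionless)


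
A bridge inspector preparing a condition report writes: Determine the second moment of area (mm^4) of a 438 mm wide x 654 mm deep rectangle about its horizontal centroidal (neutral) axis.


I = b * h^3 / 12
= 438 * 654^3 / 12
= 438 * 279726264 / 12
= 10210008636.0 mm^4

10210008636.0 mm^4


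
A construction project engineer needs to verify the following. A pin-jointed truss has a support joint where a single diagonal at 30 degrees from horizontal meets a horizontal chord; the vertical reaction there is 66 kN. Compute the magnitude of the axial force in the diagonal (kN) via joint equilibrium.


At the joint, only the diagonal has a vertical component, so vertical equilibrium gives:
F * sin(30) = 66
F = 66 / sin(30)
= 66 / 0.5
= 132.0 kN

132.0 kN


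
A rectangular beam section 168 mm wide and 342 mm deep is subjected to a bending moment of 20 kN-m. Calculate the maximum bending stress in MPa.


I = b * h^3 / 12 = 168 * 342^3 / 12 = 560023632.0 mm^4
y = h / 2 = 342 / 2 = 171.0 mm
M = 20 kN-m = 20000000.0 N-mm
sigma = M * y / I = 20000000.0 * 171.0 / 560023632.0
= 6.11 MPa

6.11 MPa


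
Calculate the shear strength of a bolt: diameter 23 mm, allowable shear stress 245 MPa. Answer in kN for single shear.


A = pi * d^2 / 4 = pi * 23^2 / 4 = 415.4756 mm^2
V = f_v * A / 1000 = 245 * 415.4756 / 1000
= 101.7915 kN

101.7915 kN


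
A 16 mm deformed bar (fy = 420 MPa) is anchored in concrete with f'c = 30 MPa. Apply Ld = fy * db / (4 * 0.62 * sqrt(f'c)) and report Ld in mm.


Ld = (fy * db) / (4 * 0.62 * sqrt(f'c))
= (420 * 16) / (4 * 0.62 * sqrt(30))
= 6720 / 13.5835
= 494.72 mm

494.72 mm


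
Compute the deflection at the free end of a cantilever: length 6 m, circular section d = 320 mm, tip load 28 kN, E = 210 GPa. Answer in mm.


I = pi * d^4 / 64 = pi * 320^4 / 64 = 514718540.36 mm^4
L = 6000.0 mm, P = 28000.0 N, E = 210000.0 MPa
delta = P * L^3 / (3 * E * I)
= 28000.0 * 6000.0^3 / (3 * 210000.0 * 514718540.36)
= 18.651 mm

18.651 mm


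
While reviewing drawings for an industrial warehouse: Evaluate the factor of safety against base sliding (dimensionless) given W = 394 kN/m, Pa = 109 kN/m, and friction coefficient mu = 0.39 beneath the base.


Resisting force = mu * W = 0.39 * 394 = 153.66 kN/m
FOS = Resisting / Driving = 153.66 / 109
= 1.4097 (dimensionless)

1.4097 (dimensionless)


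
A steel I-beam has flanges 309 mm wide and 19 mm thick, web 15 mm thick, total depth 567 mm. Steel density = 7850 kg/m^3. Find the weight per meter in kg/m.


A_flanges = 2 * 309 * 19 = 11742 mm^2
A_web = (567 - 2 * 19) * 15 = 7935 mm^2
A_total = 11742 + 7935 = 19677 mm^2 = 0.019677 m^2
Weight = rho * A = 7850 * 0.019677 = 154.4644 kg/m

154.4644 kg/m


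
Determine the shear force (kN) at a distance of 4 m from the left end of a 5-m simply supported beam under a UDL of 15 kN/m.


R_A = w * L / 2 = 15 * 5 / 2 = 37.5 kN
V(x) = R_A - w * x = 37.5 - 15 * 4
= -22.5 kN

-22.5 kN


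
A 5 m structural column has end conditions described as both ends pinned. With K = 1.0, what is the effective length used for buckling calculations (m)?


L_eff = K * L
= 1.0 * 5
= 5.0 m

5.0 m


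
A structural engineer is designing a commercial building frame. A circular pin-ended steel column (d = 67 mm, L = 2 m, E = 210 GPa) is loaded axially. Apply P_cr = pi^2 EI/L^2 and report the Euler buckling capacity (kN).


I = pi * d^4 / 64 = 989165.84 mm^4
L = 2000.0 mm
P_cr = pi^2 * E * I / L^2
= 9.8696 * 210000.0 * 989165.84 / 2000.0^2
= 512540.46 N = 512.5405 kN

512.5405 kN


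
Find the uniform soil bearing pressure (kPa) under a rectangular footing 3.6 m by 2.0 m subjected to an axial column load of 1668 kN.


A = 3.6 * 2.0 = 7.2 m^2
q = P / A = 1668 / 7.2
= 231.6667 kPa

231.6667 kPa


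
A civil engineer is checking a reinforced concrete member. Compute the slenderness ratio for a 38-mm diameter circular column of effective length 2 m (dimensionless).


Radius of gyration r = d / 4 = 38 / 4 = 9.5 mm
L_eff = 2000.0 mm
Slenderness ratio = L / r = 2000.0 / 9.5 = 210.53 (dimensionless)

210.53 (dimensionless)


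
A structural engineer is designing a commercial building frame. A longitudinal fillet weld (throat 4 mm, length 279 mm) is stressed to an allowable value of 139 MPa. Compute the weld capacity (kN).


Strength = throat * length * allowable stress
= 4 * 279 * 139 N
= 155124 N
= 155.12 kN

155.12 kN


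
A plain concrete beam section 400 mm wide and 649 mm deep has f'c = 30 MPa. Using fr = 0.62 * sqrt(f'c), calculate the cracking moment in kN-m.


fr = 0.62 * sqrt(30) = 0.62 * 5.4772 = 3.3959 MPa
I = 400 * 649^3 / 12 = 9111981633.33 mm^4
y_t = 324.5 mm
M_cr = fr * I / y_t = 3.3959 * 9111981633.33 / 324.5 N-mm
= 95.3565 kN-m

95.3565 kN-m


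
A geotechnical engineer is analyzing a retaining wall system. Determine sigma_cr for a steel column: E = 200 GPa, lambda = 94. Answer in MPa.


sigma_cr = pi^2 * E / lambda^2
= 9.8696 * 200000.0 / 94^2
= 9.8696 * 200000.0 / 8836
= 223.3953 MPa

223.3953 MPa


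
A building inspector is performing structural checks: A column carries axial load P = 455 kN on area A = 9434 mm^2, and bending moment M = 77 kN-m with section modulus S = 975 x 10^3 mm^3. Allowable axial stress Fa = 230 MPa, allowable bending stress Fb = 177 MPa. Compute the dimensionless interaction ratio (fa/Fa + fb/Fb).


f_a = P / A = 455000.0 / 9434 = 48.2298 MPa
f_b = M / S = 77000000.0 / 975000.0 = 78.9744 MPa
Ratio = f_a / Fa + f_b / Fb
= 48.2298 / 230 + 78.9744 / 177
= 0.6559 (dimensionless)

0.6559 (dimensionless)


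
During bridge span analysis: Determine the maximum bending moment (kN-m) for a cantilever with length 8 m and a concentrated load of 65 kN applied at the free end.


For a cantilever with a point load at the free end:
M_max = P * L = 65 * 8 = 520 kN-m

520 kN-m


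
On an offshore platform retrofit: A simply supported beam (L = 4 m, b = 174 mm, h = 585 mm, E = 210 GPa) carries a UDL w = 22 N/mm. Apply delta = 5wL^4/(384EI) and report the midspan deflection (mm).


I = 174 * 585^3 / 12 = 2902923562.5 mm^4
L = 4000.0 mm, w = 22 N/mm, E = 210000.0 MPa
delta = 5 * w * L^4 / (384 * E * I)
= 5 * 22 * 4000.0^4 / (384 * 210000.0 * 2902923562.5)
= 0.1203 mm

0.1203 mm


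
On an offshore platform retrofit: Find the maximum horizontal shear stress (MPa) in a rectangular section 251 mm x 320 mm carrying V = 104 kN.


A = b * h = 251 * 320 = 80320 mm^2
V = 104 kN = 104000.0 N
tau_max = 1.5 * V / A = 1.5 * 104000.0 / 80320
= 1.9422 MPa

1.9422 MPa


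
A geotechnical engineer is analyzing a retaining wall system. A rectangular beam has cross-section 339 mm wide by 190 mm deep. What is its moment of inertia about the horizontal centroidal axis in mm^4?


I = b * h^3 / 12
= 339 * 190^3 / 12
= 339 * 6859000 / 12
= 193766750.0 mm^4

193766750.0 mm^4


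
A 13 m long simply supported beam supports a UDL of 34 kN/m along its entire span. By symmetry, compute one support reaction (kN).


Total load = w * L = 34 * 13 = 442 kN
By symmetry, each reaction R = total / 2 = 442 / 2 = 221.0 kN

221.0 kN


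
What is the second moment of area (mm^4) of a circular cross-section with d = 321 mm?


r = d / 2 = 321 / 2 = 160.5 mm
I = pi * r^4 / 4 = pi * 160.5^4 / 4
= 521182744.29 mm^4

521182744.29 mm^4


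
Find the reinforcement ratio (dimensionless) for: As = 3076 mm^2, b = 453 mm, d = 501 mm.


rho = As / (b * d)
= 3076 / (453 * 501)
= 3076 / 226953
= 0.013553 (dimensionless)

0.013553 (dimensionless)


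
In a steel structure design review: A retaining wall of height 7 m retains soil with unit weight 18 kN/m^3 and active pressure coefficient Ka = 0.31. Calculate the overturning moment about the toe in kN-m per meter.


Pa = 0.5 * Ka * gamma * H^2
= 0.5 * 0.31 * 18 * 7^2
= 136.71 kN/m
Arm = H / 3 = 7 / 3 = 2.3333 m
Mo = Pa * arm = Pa * H / 3 = 136.71 * 7 / 3 = 318.99 kN-m/m

318.99 kN-m/m


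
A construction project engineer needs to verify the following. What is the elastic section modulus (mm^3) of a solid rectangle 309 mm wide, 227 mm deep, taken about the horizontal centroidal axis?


S = b * h^2 / 6
= 309 * 227^2 / 6
= 309 * 51529 / 6
= 2653743.5 mm^3

2653743.5 mm^3


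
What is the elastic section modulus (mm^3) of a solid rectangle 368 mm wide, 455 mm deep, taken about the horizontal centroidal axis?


S = b * h^2 / 6
= 368 * 455^2 / 6
= 368 * 207025 / 6
= 12697533.33 mm^3

12697533.33 mm^3


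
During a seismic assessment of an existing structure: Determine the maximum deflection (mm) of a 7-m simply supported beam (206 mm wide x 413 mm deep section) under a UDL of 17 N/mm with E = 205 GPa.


I = 206 * 413^3 / 12 = 1209305781.83 mm^4
L = 7000.0 mm, w = 17 N/mm, E = 205000.0 MPa
delta = 5 * w * L^4 / (384 * E * I)
= 5 * 17 * 7000.0^4 / (384 * 205000.0 * 1209305781.83)
= 2.1438 mm

2.1438 mm


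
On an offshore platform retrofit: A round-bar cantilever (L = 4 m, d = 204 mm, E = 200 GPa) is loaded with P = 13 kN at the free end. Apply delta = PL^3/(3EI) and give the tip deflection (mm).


I = pi * d^4 / 64 = pi * 204^4 / 64 = 85014023.05 mm^4
L = 4000.0 mm, P = 13000.0 N, E = 200000.0 MPa
delta = P * L^3 / (3 * E * I)
= 13000.0 * 4000.0^3 / (3 * 200000.0 * 85014023.05)
= 16.311 mm

16.311 mm


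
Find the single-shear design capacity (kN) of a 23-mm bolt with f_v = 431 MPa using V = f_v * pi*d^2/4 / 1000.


A = pi * d^2 / 4 = pi * 23^2 / 4 = 415.4756 mm^2
V = f_v * A / 1000 = 431 * 415.4756 / 1000
= 179.07 kN

179.07 kN


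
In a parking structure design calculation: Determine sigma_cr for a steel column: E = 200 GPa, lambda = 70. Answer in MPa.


sigma_cr = pi^2 * E / lambda^2
= 9.8696 * 200000.0 / 70^2
= 9.8696 * 200000.0 / 4900
= 402.841 MPa

402.841 MPa


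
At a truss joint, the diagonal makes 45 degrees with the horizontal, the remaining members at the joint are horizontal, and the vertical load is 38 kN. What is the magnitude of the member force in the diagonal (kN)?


At the joint, only the diagonal has a vertical component, so vertical equilibrium gives:
F * sin(45) = 38
F = 38 / sin(45)
= 38 / 0.707107
= 53.74 kN

53.74 kN


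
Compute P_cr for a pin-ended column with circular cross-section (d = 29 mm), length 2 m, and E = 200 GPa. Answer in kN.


I = pi * d^4 / 64 = 34718.57 mm^4
L = 2000.0 mm
P_cr = pi^2 * E * I / L^2
= 9.8696 * 200000.0 * 34718.57 / 2000.0^2
= 17132.93 N = 17.1329 kN

17.1329 kN


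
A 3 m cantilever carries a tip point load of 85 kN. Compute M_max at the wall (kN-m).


For a cantilever with a point load at the free end:
M_max = P * L = 85 * 3 = 255 kN-m

255 kN-m


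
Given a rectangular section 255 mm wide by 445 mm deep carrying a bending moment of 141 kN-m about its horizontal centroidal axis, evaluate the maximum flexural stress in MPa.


I = b * h^3 / 12 = 255 * 445^3 / 12 = 1872573906.25 mm^4
y = h / 2 = 445 / 2 = 222.5 mm
M = 141 kN-m = 141000000.0 N-mm
sigma = M * y / I = 141000000.0 * 222.5 / 1872573906.25
= 16.75 MPa

16.75 MPa


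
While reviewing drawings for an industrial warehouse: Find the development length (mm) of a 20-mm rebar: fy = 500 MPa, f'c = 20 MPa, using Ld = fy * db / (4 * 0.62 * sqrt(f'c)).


Ld = (fy * db) / (4 * 0.62 * sqrt(f'c))
= (500 * 20) / (4 * 0.62 * sqrt(20))
= 10000 / 11.0909
= 901.64 mm

901.64 mm


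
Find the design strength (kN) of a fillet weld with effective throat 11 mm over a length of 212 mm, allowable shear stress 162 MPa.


Strength = throat * length * allowable stress
= 11 * 212 * 162 N
= 377784 N
= 377.78 kN

377.78 kN


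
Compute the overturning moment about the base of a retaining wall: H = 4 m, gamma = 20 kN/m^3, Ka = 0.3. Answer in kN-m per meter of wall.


Pa = 0.5 * Ka * gamma * H^2
= 0.5 * 0.3 * 20 * 4^2
= 48.0 kN/m
Arm = H / 3 = 4 / 3 = 1.3333 m
Mo = Pa * arm = Pa * H / 3 = 48.0 * 4 / 3 = 64.0 kN-m/m

64.0 kN-m/m


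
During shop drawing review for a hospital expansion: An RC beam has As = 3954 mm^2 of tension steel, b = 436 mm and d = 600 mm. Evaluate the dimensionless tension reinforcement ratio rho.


rho = As / (b * d)
= 3954 / (436 * 600)
= 3954 / 261600
= 0.015115 (dimensionless)

0.015115 (dimensionless)


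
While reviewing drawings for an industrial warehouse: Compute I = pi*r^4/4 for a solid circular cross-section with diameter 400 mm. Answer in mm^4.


r = d / 2 = 400 / 2 = 200.0 mm
I = pi * r^4 / 4 = pi * 200.0^4 / 4
= 1256637061.44 mm^4

1256637061.44 mm^4


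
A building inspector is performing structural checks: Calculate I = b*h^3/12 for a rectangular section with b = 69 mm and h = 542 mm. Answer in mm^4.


I = b * h^3 / 12
= 69 * 542^3 / 12
= 69 * 159220088 / 12
= 915515506.0 mm^4

915515506.0 mm^4


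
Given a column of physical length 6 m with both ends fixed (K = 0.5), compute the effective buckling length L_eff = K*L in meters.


L_eff = K * L
= 0.5 * 6
= 3.0 m

3.0 m


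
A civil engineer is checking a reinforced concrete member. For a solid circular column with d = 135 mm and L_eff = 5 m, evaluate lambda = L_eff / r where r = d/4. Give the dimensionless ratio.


Radius of gyration r = d / 4 = 135 / 4 = 33.75 mm
L_eff = 5000.0 mm
Slenderness ratio = L / r = 5000.0 / 33.75 = 148.15 (dimensionless)

148.15 (dimensionless)


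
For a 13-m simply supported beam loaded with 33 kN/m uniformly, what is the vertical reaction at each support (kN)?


Total load = w * L = 33 * 13 = 429 kN
By symmetry, each reaction R = total / 2 = 429 / 2 = 214.5 kN

214.5 kN


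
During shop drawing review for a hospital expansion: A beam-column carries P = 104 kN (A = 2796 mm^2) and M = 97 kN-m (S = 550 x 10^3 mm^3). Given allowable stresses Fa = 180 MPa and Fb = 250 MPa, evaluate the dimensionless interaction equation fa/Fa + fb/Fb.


f_a = P / A = 104000.0 / 2796 = 37.196 MPa
f_b = M / S = 97000000.0 / 550000.0 = 176.3636 MPa
Ratio = f_a / Fa + f_b / Fb
= 37.196 / 180 + 176.3636 / 250
= 0.9121 (dimensionless)

0.9121 (dimensionless)


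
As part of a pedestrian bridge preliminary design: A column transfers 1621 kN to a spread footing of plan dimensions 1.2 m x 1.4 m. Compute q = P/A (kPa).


A = 1.2 * 1.4 = 1.68 m^2
q = P / A = 1621 / 1.68
= 964.881 kPa

964.881 kPa


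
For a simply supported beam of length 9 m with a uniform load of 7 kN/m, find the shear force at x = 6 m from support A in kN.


R_A = w * L / 2 = 7 * 9 / 2 = 31.5 kN
V(x) = R_A - w * x = 31.5 - 7 * 6
= -10.5 kN

-10.5 kN


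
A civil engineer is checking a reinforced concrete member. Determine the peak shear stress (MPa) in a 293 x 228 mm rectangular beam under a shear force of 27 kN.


A = b * h = 293 * 228 = 66804 mm^2
V = 27 kN = 27000.0 N
tau_max = 1.5 * V / A = 1.5 * 27000.0 / 66804
= 0.6063 MPa

0.6063 MPa


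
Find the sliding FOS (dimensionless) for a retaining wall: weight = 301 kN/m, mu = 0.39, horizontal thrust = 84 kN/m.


Resisting force = mu * W = 0.39 * 301 = 117.39 kN/m
FOS = Resisting / Driving = 117.39 / 84
= 1.3975 (dimensionless)

1.3975 (dimensionless)


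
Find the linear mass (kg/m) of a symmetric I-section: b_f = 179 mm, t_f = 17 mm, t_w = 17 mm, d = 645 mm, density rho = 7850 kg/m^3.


A_flanges = 2 * 179 * 17 = 6086 mm^2
A_web = (645 - 2 * 17) * 17 = 10387 mm^2
A_total = 6086 + 10387 = 16473 mm^2 = 0.016473 m^2
Weight = rho * A = 7850 * 0.016473 = 129.3131 kg/m

129.3131 kg/m


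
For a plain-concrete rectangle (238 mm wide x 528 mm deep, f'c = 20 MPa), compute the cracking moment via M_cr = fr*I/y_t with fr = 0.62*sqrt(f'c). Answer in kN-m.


fr = 0.62 * sqrt(20) = 0.62 * 4.4721 = 2.7727 MPa
I = 238 * 528^3 / 12 = 2919426048.0 mm^4
y_t = 264.0 mm
M_cr = fr * I / y_t = 2.7727 * 2919426048.0 / 264.0 N-mm
= 30.662 kN-m

30.662 kN-m


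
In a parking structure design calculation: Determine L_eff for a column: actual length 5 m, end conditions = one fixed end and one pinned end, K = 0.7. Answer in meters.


L_eff = K * L
= 0.7 * 5
= 3.5 m

3.5 m


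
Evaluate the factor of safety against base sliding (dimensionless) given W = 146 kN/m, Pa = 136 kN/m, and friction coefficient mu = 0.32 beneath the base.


Resisting force = mu * W = 0.32 * 146 = 46.72 kN/m
FOS = Resisting / Driving = 46.72 / 136
= 0.3435 (dimensionless)

0.3435 (dimensionless)


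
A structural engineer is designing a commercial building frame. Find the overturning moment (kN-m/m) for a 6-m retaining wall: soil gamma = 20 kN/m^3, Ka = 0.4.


Pa = 0.5 * Ka * gamma * H^2
= 0.5 * 0.4 * 20 * 6^2
= 144.0 kN/m
Arm = H / 3 = 6 / 3 = 2.0 m
Mo = Pa * arm = Pa * H / 3 = 144.0 * 6 / 3 = 288.0 kN-m/m

288.0 kN-m/m


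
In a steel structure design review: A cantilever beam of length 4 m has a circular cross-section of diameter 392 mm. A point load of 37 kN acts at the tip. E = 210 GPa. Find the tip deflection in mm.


I = pi * d^4 / 64 = pi * 392^4 / 64 = 1159082014.14 mm^4
L = 4000.0 mm, P = 37000.0 N, E = 210000.0 MPa
delta = P * L^3 / (3 * E * I)
= 37000.0 * 4000.0^3 / (3 * 210000.0 * 1159082014.14)
= 3.2429 mm

3.2429 mm


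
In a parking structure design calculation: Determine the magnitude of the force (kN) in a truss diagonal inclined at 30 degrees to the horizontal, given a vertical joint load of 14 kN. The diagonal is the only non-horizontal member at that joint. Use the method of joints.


At the joint, only the diagonal has a vertical component, so vertical equilibrium gives:
F * sin(30) = 14
F = 14 / sin(30)
= 14 / 0.5
= 28.0 kN

28.0 kN


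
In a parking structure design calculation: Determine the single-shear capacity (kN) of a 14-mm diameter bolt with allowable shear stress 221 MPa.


A = pi * d^2 / 4 = pi * 14^2 / 4 = 153.938 mm^2
V = f_v * A / 1000 = 221 * 153.938 / 1000
= 34.0203 kN

34.0203 kN


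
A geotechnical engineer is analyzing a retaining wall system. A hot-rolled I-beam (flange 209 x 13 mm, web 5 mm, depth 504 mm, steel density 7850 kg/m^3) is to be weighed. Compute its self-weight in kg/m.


A_flanges = 2 * 209 * 13 = 5434 mm^2
A_web = (504 - 2 * 13) * 5 = 2390 mm^2
A_total = 5434 + 2390 = 7824 mm^2 = 0.007824 m^2
Weight = rho * A = 7850 * 0.007824 = 61.4184 kg/m

61.4184 kg/m


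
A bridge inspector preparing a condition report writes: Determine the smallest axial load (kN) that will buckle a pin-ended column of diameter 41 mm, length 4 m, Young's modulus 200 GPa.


I = pi * d^4 / 64 = 138709.22 mm^4
L = 4000.0 mm
P_cr = pi^2 * E * I / L^2
= 9.8696 * 200000.0 * 138709.22 / 4000.0^2
= 17112.56 N = 17.1126 kN

17.1126 kN


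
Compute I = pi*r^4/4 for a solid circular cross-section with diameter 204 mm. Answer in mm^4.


r = d / 2 = 204 / 2 = 102.0 mm
I = pi * r^4 / 4 = pi * 102.0^4 / 4
= 85014023.05 mm^4

85014023.05 mm^4


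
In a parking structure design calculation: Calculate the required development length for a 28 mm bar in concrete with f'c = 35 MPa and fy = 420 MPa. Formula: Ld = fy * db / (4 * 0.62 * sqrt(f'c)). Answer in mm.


Ld = (fy * db) / (4 * 0.62 * sqrt(f'c))
= (420 * 28) / (4 * 0.62 * sqrt(35))
= 11760 / 14.6719
= 801.53 mm

801.53 mm
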